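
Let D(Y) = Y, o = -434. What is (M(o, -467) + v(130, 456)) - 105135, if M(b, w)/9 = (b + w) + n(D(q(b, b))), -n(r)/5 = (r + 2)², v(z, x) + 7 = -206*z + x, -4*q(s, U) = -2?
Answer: -559425/4 ≈ -1.3986e+5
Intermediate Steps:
q(s, U) = ½ (q(s, U) = -¼*(-2) = ½)
v(z, x) = -7 + x - 206*z (v(z, x) = -7 + (-206*z + x) = -7 + (x - 206*z) = -7 + x - 206*z)
n(r) = -5*(2 + r)² (n(r) = -5*(r + 2)² = -5*(2 + r)²)
M(b, w) = -1125/4 + 9*b + 9*w (M(b, w) = 9*((b + w) - 5*(2 + ½)²) = 9*((b + w) - 5*(5/2)²) = 9*((b + w) - 5*25/4) = 9*((b + w) - 125/4) = 9*(-125/4 + b + w) = -1125/4 + 9*b + 9*w)
(M(o, -467) + v(130, 456)) - 105135 = ((-1125/4 + 9*(-434) + 9*(-467)) + (-7 + 456 - 206*130)) - 105135 = ((-1125/4 - 3906 - 4203) + (-7 + 456 - 26780)) - 105135 = (-33561/4 - 26331) - 105135 = -138885/4 - 105135 = -559425/4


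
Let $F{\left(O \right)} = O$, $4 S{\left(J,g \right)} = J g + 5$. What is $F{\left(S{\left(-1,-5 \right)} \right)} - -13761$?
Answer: $\frac{27527}{2} \approx 13764.0$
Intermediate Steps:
$S{\left(J,g \right)} = \frac{5}{4} + \frac{J g}{4}$ ($S{\left(J,g \right)} = \frac{J g + 5}{4} = \frac{5 + J g}{4} = \frac{5}{4} + \frac{J g}{4}$)
$F{\left(S{\left(-1,-5 \right)} \right)} - -13761 = \left(\frac{5}{4} + \frac{1}{4} \left(-1\right) \left(-5\right)\right) - -13761 = \left(\frac{5}{4} + \frac{5}{4}\right) + 13761 = \frac{5}{2} + 13761 = \frac{27527}{2}$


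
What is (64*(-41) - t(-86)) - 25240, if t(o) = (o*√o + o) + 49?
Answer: -27827 + 86*I*√86 ≈ -27827.0 + 797.53*I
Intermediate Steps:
t(o) = 49 + o + o^(3/2) (t(o) = (o^(3/2) + o) + 49 = (o + o^(3/2)) + 49 = 49 + o + o^(3/2))
(64*(-41) - t(-86)) - 25240 = (64*(-41) - (49 - 86 + (-86)^(3/2))) - 25240 = (-2624 - (49 - 86 - 86*I*√86)) - 25240 = (-2624 - (-37 - 86*I*√86)) - 25240 = (-2624 + (37 + 86*I*√86)) - 25240 = (-2587 + 86*I*√86) - 25240 = -27827 + 86*I*√86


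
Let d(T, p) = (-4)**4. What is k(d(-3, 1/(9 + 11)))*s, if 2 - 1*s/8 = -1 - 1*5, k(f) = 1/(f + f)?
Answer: 1/8 ≈ 0.12500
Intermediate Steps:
d(T, p) = 256
k(f) = 1/(2*f)
s = 64 (s = 16 - 8*(-1 - 1*5) = 16 - 8*(-1 - 5) = 16 - 8*(-6) = 16 + 48 = 64)
k(d(-3, 1/(9 + 11)))*s = ((1/2)/256)*64 = ((1/2)*(1/256))*64 = (1/512)*64 = 1/8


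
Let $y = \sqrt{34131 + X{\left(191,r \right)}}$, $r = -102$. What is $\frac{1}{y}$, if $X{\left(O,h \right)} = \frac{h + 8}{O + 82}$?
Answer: $\frac{\sqrt{2543723637}}{9317669} \approx 0.0054129$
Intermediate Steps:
$X{\left(O,h \right)} = \frac{8 + h}{82 + O}$
$y = \frac{\sqrt{2543723637}}{273}$ ($y = \sqrt{34131 + \frac{8 - 102}{82 + 191}} = \sqrt{34131 + \frac{1}{273} \left(-94\right)} = \sqrt{34131 - \frac{94}{273}} = \sqrt{\frac{9317669}{273}} = \frac{\sqrt{2543723637}}{273} \approx 184.74$)
$\frac{1}{y} = \frac{1}{\frac{1}{273} \sqrt{2543723637}} = \frac{\sqrt{2543723637}}{9317669}$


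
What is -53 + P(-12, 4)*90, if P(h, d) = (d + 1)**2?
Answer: 2197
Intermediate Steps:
P(h, d) = (1 + d)**2
-53 + P(-12, 4)*90 = -53 + (1 + 4)**2*90 = -53 + 5**2*90 = -53 + 25*90 = -53 + 2250 = 2197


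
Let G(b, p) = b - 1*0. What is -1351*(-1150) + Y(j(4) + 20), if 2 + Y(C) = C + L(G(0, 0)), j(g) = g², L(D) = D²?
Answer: 1553684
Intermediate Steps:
G(b, p) = b (G(b, p) = b + 0 = b)
Y(C) = -2 + C (Y(C) = -2 + (C + 0²) = -2 + (C + 0) = -2 + C)
-1351*(-1150) + Y(j(4) + 20) = -1351*(-1150) + (-2 + (4² + 20)) = 1553650 + (-2 + (16 + 20)) = 1553650 + (-2 + 36) = 1553650 + 34 = 1553684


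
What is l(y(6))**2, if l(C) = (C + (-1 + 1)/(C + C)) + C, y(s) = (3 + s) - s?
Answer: 36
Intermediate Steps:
y(s) = 3
l(C) = 2*C (l(C) = (C + 0/((2*C))) + C = (C + 0*(1/(2*C))) + C = (C + 0) + C = C + C = 2*C)
l(y(6))**2 = (2*3)**2 = 6**2 = 36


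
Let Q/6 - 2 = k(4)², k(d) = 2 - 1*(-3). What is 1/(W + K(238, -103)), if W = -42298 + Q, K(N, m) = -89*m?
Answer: -1/32969 ≈ -3.0332e-5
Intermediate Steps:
k(d) = 5 (k(d) = 2 + 3 = 5)
Q = 162 (Q = 12 + 6*5² = 12 + 6*25 = 12 + 150 = 162)
W = -42136 (W = -42298 + 162 = -42136)
1/(W + K(238, -103)) = 1/(-42136 - 89*(-103)) = 1/(-42136 + 9167) = 1/(-32969) = -1/32969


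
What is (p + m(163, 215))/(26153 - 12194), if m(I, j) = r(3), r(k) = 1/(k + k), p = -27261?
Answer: -163565/83754 ≈ -1.9529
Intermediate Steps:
r(k) = 1/(2*k)
m(I, j) = ⅙ (m(I, j) = (½)/3 = (½)*(⅓) = ⅙)
(p + m(163, 215))/(26153 - 12194) = (-27261 + ⅙)/(26153 - 12194) = -163565/6/13959 = -163565/6*1/13959 = -163565/83754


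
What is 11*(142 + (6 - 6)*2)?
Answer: 1562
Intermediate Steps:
11*(142 + (6 - 6)*2) = 11*(142 + 0*2) = 11*(142 + 0) = 11*142 = 1562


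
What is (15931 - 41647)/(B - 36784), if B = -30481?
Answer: 25716/67265 ≈ 0.38231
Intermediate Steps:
(15931 - 41647)/(B - 36784) = (15931 - 41647)/(-30481 - 36784) = -25716/(-67265) = -25716*(-1/67265) = 25716/67265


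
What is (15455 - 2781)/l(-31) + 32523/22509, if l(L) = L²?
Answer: 105511223/7210383 ≈ 14.633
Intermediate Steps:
(15455 - 2781)/l(-31) + 32523/22509 = (15455 - 2781)/((-31)²) + 32523/22509 = 12674/961 + 32523*(1/22509) = 12674*(1/961) + 10841/7503 = 12674/961 + 10841/7503 = 105511223/7210383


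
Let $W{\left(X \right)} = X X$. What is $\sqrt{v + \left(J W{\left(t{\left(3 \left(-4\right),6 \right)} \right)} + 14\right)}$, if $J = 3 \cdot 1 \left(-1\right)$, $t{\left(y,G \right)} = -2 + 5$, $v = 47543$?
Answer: $7 \sqrt{970} \approx 218.01$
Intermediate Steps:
$t{\left(y,G \right)} = 3$
$J = -3$ ($J = 3 \left(-1\right) = -3$)
$W{\left(X \right)} = X^{2}$
$\sqrt{v + \left(J W{\left(t{\left(3 \left(-4\right),6 \right)} \right)} + 14\right)} = \sqrt{47543 + \left(- 3 \cdot 3^{2} + 14\right)} = \sqrt{47543 + \left(\left(-3\right) 9 + 14\right)} = \sqrt{47543 + \left(-27 + 14\right)} = \sqrt{47543 - 13} = \sqrt{47530} = 7 \sqrt{970}$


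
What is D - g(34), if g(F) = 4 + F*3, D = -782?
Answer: -888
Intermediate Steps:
g(F) = 4 + 3*F
D - g(34) = -782 - (4 + 3*34) = -782 - (4 + 102) = -782 - 1*106 = -782 - 106 = -888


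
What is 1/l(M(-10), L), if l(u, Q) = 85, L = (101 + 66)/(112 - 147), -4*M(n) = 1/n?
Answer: 1/85 ≈ 0.011765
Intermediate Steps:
M(n) = -1/(4*n)
L = -167/35 (L = 167/(-35) = 167*(-1/35) = -167/35 ≈ -4.7714)
1/l(M(-10), L) = 1/85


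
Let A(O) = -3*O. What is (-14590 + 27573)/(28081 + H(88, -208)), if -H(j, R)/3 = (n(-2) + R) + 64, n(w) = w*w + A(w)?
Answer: 12983/28483 ≈ 0.45582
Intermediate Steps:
n(w) = w**2 - 3*w (n(w) = w*w - 3*w = w**2 - 3*w)
H(j, R) = -222 - 3*R (H(j, R) = -3*((-2*(-3 - 2) + R) + 64) = -3*((-2*(-5) + R) + 64) = -3*((10 + R) + 64) = -3*(74 + R) = -222 - 3*R)
(-14590 + 27573)/(28081 + H(88, -208)) = (-14590 + 27573)/(28081 + (-222 - 3*(-208))) = 12983/(28081 + (-222 + 624)) = 12983/(28081 + 402) = 12983/28483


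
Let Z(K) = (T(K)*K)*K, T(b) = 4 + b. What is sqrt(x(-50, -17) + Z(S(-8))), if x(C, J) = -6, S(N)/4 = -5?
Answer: I*sqrt(6406) ≈ 80.037*I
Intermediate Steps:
S(N) = -20 (S(N) = 4*(-5) = -20)
Z(K) = K**2*(4 + K) (Z(K) = ((4 + K)*K)*K = (K*(4 + K))*K = K**2*(4 + K))
sqrt(x(-50, -17) + Z(S(-8))) = sqrt(-6 + (-20)**2*(4 - 20)) = sqrt(-6 + 400*(-16)) = sqrt(-6 - 6400) = sqrt(-6406) = I*sqrt(6406)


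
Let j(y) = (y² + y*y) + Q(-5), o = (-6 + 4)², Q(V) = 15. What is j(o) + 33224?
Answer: 33271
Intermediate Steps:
o = 4 (o = (-2)² = 4)
j(y) = 15 + 2*y² (j(y) = (y² + y*y) + 15 = (y² + y²) + 15 = 2*y² + 15 = 15 + 2*y²)
j(o) + 33224 = (15 + 2*4²) + 33224 = (15 + 2*16) + 33224 = (15 + 32) + 33224 = 47 + 33224 = 33271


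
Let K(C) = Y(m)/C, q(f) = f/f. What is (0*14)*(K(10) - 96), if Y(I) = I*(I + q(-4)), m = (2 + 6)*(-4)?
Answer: 0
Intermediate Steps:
q(f) = 1
m = -32 (m = 8*(-4) = -32)
Y(I) = I*(1 + I) (Y(I) = I*(I + 1) = I*(1 + I))
K(C) = 992/C (K(C) = (-32*(1 - 32))/C = (-32*(-31))/C = 992/C)
(0*14)*(K(10) - 96) = (0*14)*(992/10 - 96) = 0*(992*(⅒) - 96) = 0*(496/5 - 96) = 0*(16/5) = 0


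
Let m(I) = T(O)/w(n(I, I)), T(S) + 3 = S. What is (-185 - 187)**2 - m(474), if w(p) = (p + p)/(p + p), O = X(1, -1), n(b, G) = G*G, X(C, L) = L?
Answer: 138388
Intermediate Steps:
n(b, G) = G**2
O = -1
T(S) = -3 + S
w(p) = 1 (w(p) = (2*p)/((2*p)) = (2*p)*(1/(2*p)) = 1)
m(I) = -4 (m(I) = (-3 - 1)/1 = -4*1 = -4)
(-185 - 187)**2 - m(474) = (-185 - 187)**2 - 1*(-4) = (-372)**2 + 4 = 138384 + 4 = 138388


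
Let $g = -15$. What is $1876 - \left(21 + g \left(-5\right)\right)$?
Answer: $1780$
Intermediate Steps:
$1876 - \left(21 + g \left(-5\right)\right) = 1876 - \left(21 - -75\right) = 1876 - \left(21 + 75\right) = 1876 - 96 = 1780$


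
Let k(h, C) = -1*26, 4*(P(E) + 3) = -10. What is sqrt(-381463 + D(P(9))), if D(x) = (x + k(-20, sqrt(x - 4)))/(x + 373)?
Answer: 2*I*sqrt(116823070)/35 ≈ 617.63*I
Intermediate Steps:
P(E) = -11/2 (P(E) = -3 + (1/4)*(-10) = -3 - 5/2 = -11/2)
k(h, C) = -26
D(x) = (-26 + x)/(373 + x) (D(x) = (x - 26)/(x + 373) = (-26 + x)/(373 + x))
sqrt(-381463 + D(P(9))) = sqrt(-381463 + (-26 - 11/2)/(373 - 11/2)) = sqrt(-381463 - 63/2/(735/2)) = sqrt(-381463 + (2/735)*(-63/2)) = sqrt(-381463 - 3/35) = sqrt(-13351208/35) = 2*I*sqrt(116823070)/35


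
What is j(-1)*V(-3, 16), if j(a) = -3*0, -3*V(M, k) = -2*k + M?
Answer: 0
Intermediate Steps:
V(M, k) = -M/3 + 2*k/3 (V(M, k) = -(-2*k + M)/3 = -(M - 2*k)/3 = -M/3 + 2*k/3)
j(a) = 0
j(-1)*V(-3, 16) = 0*(-⅓*(-3) + (⅔)*16) = 0*(1 + 32/3) = 0*(35/3) = 0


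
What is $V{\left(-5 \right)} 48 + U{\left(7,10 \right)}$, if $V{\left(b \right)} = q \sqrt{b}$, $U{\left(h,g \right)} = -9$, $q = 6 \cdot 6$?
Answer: $-9 + 1728 i \sqrt{5} \approx -9.0 + 3863.9 i$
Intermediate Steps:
$q = 36$
$V{\left(b \right)} = 36 \sqrt{b}$
$V{\left(-5 \right)} 48 + U{\left(7,10 \right)} = 36 \sqrt{-5} \cdot 48 - 9 = 36 i \sqrt{5} \cdot 48 - 9 = 1728 i \sqrt{5} - 9 = -9 + 1728 i \sqrt{5}$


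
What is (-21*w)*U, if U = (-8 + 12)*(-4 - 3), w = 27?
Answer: 15876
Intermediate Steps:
U = -28 (U = 4*(-7) = -28)
(-21*w)*U = -21*27*(-28) = -567*(-28) = 15876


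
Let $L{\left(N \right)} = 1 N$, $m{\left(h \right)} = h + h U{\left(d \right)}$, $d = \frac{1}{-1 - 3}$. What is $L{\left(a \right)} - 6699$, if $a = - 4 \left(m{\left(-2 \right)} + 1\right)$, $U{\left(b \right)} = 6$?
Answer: $-6647$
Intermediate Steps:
$d = - \frac{1}{4}$ ($d = \frac{1}{-4} = - \frac{1}{4} \approx -0.25$)
$m{\left(h \right)} = 7 h$ ($m{\left(h \right)} = h + h 6 = h + 6 h = 7 h$)
$a = 52$ ($a = - 4 \left(7 \left(-2\right) + 1\right) = - 4 \left(-14 + 1\right) = \left(-4\right) \left(-13\right) = 52$)
$L{\left(N \right)} = N$
$L{\left(a \right)} - 6699 = 52 - 6699 = -6647$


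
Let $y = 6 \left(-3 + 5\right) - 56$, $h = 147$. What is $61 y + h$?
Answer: $-2537$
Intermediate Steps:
$y = -44$ ($y = 6 \cdot 2 - 56 = 12 - 56 = -44$)
$61 y + h = 61 \left(-44\right) + 147 = -2684 + 147 = -2537$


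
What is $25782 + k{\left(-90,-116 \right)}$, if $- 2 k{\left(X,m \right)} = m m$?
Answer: $19054$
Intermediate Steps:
$k{\left(X,m \right)} = - \frac{m^{2}}{2}$ ($k{\left(X,m \right)} = - \frac{m m}{2} = - \frac{m^{2}}{2}$)
$25782 + k{\left(-90,-116 \right)} = 25782 - \frac{\left(-116\right)^{2}}{2} = 25782 - 6728 = 19054$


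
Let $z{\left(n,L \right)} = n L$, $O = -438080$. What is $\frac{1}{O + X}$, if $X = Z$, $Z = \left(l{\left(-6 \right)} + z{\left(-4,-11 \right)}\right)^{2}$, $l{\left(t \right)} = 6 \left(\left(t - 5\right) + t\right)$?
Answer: $- \frac{1}{434716} \approx -2.3004 \cdot 10^{-6}$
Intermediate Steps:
$z{\left(n,L \right)} = L n$
$l{\left(t \right)} = -30 + 12 t$ ($l{\left(t \right)} = 6 \left(\left(-5 + t\right) + t\right) = 6 \left(-5 + 2 t\right) = -30 + 12 t$)
$Z = 3364$ ($Z = \left(\left(-30 + 12 \left(-6\right)\right) - -44\right)^{2} = \left(\left(-30 - 72\right) + 44\right)^{2} = \left(-102 + 44\right)^{2} = \left(-58\right)^{2} = 3364$)
$X = 3364$
$\frac{1}{O + X} = \frac{1}{-438080 + 3364} = \frac{1}{-434716} = - \frac{1}{434716}$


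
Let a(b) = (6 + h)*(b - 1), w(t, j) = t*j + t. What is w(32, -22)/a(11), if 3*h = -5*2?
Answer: -126/5 ≈ -25.200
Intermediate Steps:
h = -10/3 (h = (-5*2)/3 = (⅓)*(-10) = -10/3 ≈ -3.3333)
w(t, j) = t + j*t (w(t, j) = j*t + t = t + j*t)
a(b) = -8/3 + 8*b/3 (a(b) = (6 - 10/3)*(b - 1) = 8*(-1 + b)/3 = -8/3 + 8*b/3)
w(32, -22)/a(11) = (32*(1 - 22))/(-8/3 + (8/3)*11) = (32*(-21))/(-8/3 + 88/3) = -672/80/3 = -672*3/80 = -126/5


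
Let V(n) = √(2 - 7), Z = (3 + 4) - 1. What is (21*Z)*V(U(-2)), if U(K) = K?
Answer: 126*I*√5 ≈ 281.74*I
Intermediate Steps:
Z = 6 (Z = 7 - 1 = 6)
V(n) = I*√5 (V(n) = √(-5) = I*√5)
(21*Z)*V(U(-2)) = (21*6)*(I*√5) = 126*(I*√5) = 126*I*√5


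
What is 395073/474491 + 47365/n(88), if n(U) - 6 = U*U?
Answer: 5107216393/735461050 ≈ 6.9442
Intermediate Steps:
n(U) = 6 + U**2 (n(U) = 6 + U*U = 6 + U**2)
395073/474491 + 47365/n(88) = 395073/474491 + 47365/(6 + 88**2) = 395073*(1/474491) + 47365/(6 + 7744) = 395073/474491 + 47365/7750 = 395073/474491 + 47365*(1/7750) = 395073/474491 + 9473/1550 = 5107216393/735461050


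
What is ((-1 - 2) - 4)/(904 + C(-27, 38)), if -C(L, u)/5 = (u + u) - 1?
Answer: -7/529 ≈ -0.013233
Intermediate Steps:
C(L, u) = 5 - 10*u (C(L, u) = -5*((u + u) - 1) = -5*(2*u - 1) = -5*(-1 + 2*u) = 5 - 10*u)
((-1 - 2) - 4)/(904 + C(-27, 38)) = ((-1 - 2) - 4)/(904 + (5 - 10*38)) = (-3 - 4)/(904 + (5 - 380)) = -7/(904 - 375) = -7/529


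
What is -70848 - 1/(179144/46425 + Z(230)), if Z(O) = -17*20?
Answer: -1105608215463/15605356 ≈ -70848.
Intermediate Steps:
Z(O) = -340
-70848 - 1/(179144/46425 + Z(230)) = -70848 - 1/(179144/46425 - 340) = -70848 - 1/(-15605356/46425) = -70848 - 1*(-46425/15605356) = -70848 + 46425/15605356 = -1105608215463/15605356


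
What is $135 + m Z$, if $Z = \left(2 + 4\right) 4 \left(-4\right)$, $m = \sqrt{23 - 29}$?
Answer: $135 - 96 i \sqrt{6} \approx 135.0 - 235.15 i$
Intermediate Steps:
$m = i \sqrt{6}$ ($m = \sqrt{-6} = i \sqrt{6} \approx 2.4495 i$)
$Z = -96$ ($Z = 6 \cdot 4 \left(-4\right) = 24 \left(-4\right) = -96$)
$135 + m Z = 135 + i \sqrt{6} \left(-96\right) = 135 - 96 i \sqrt{6}$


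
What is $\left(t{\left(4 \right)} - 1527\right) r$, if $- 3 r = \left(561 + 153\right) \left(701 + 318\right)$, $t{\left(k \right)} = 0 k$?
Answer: $370331094$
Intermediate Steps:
$t{\left(k \right)} = 0$
$r = -242522$ ($r = - \frac{\left(561 + 153\right) \left(701 + 318\right)}{3} = - \frac{714 \cdot 1019}{3} = \left(- \frac{1}{3}\right) 727566 = -242522$)
$\left(t{\left(4 \right)} - 1527\right) r = \left(0 - 1527\right) \left(-242522\right) = \left(-1527\right) \left(-242522\right) = 370331094$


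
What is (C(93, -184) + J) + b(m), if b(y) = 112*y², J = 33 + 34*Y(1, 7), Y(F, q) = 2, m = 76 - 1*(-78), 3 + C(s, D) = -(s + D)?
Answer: 2656381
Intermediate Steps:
C(s, D) = -3 - D - s (C(s, D) = -3 - (s + D) = -3 - (D + s) = -3 + (-D - s) = -3 - D - s)
m = 154 (m = 76 + 78 = 154)
J = 101 (J = 33 + 34*2 = 33 + 68 = 101)
(C(93, -184) + J) + b(m) = ((-3 - 1*(-184) - 1*93) + 101) + 112*154² = ((-3 + 184 - 93) + 101) + 112*23716 = (88 + 101) + 2656192 = 189 + 2656192 = 2656381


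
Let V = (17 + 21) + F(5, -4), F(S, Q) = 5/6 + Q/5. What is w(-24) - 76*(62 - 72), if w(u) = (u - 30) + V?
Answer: 22321/30 ≈ 744.03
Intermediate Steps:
F(S, Q) = 5/6 + Q/5 (F(S, Q) = 5*(1/6) + Q*(1/5) = 5/6 + Q/5)
V = 1141/30 (V = (17 + 21) + (5/6 + (1/5)*(-4)) = 38 + (5/6 - 4/5) = 38 + 1/30 = 1141/30 ≈ 38.033)
w(u) = 241/30 + u (w(u) = (u - 30) + 1141/30 = (-30 + u) + 1141/30 = 241/30 + u)
w(-24) - 76*(62 - 72) = (241/30 - 24) - 76*(62 - 72) = -479/30 - 76*(-10) = -479/30 + 760 = 22321/30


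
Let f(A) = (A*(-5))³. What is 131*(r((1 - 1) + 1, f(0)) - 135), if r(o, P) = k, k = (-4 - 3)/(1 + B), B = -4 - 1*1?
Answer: -69823/4 ≈ -17456.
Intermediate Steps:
f(A) = -125*A³ (f(A) = (-5*A)³ = -125*A³)
B = -5 (B = -4 - 1 = -5)
k = 7/4 (k = (-4 - 3)/(1 - 5) = -7/(-4) = -7*(-¼) = 7/4 ≈ 1.7500)
r(o, P) = 7/4
131*(r((1 - 1) + 1, f(0)) - 135) = 131*(7/4 - 135) = 131*(-533/4) = -69823/4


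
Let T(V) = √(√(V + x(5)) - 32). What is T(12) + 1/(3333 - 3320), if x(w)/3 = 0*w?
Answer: 1/13 + √(-32 + 2*√3) ≈ 0.076923 + 5.3419*I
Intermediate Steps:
x(w) = 0 (x(w) = 3*(0*w) = 3*0 = 0)
T(V) = √(-32 + √V) (T(V) = √(√(V + 0) - 32) = √(√V - 32) = √(-32 + √V))
T(12) + 1/(3333 - 3320) = √(-32 + √12) + 1/(3333 - 3320) = √(-32 + 2*√3) + 1/13 = 1/13 + √(-32 + 2*√3)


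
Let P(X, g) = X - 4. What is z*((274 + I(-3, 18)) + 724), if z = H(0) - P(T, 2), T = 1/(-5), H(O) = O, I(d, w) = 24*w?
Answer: 6006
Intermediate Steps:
T = -1/5 (T = 1*(-1/5) = -1/5 ≈ -0.20000)
P(X, g) = -4 + X
z = 21/5 (z = 0 - (-4 - 1/5) = 0 - 1*(-21/5) = 0 + 21/5 = 21/5 ≈ 4.2000)
z*((274 + I(-3, 18)) + 724) = 21*((274 + 24*18) + 724)/5 = 21*((274 + 432) + 724)/5 = 21*(706 + 724)/5 = (21/5)*1430 = 6006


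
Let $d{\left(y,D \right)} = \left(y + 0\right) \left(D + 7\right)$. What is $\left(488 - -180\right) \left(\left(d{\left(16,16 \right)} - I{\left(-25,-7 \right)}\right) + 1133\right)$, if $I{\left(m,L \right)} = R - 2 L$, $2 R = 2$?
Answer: $992648$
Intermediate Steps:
$R = 1$ ($R = \frac{1}{2} \cdot 2 = 1$)
$I{\left(m,L \right)} = 1 - 2 L$
$d{\left(y,D \right)} = y \left(7 + D\right)$
$\left(488 - -180\right) \left(\left(d{\left(16,16 \right)} - I{\left(-25,-7 \right)}\right) + 1133\right) = \left(488 - -180\right) \left(\left(16 \left(7 + 16\right) - \left(1 - -14\right)\right) + 1133\right) = \left(488 + 180\right) \left(\left(16 \cdot 23 - \left(1 + 14\right)\right) + 1133\right) = 668 \left(\left(368 - 15\right) + 1133\right) = 668 \left(353 + 1133\right) = 668 \cdot 1486 = 992648$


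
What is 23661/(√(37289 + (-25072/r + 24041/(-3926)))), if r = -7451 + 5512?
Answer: 23661*√2161305783518811566/283914851719 ≈ 122.52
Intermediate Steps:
r = -1939
23661/(√(37289 + (-25072/r + 24041/(-3926)))) = 23661/(√(37289 + (-25072/(-1939) + 24041/(-3926)))) = 23661/(√(37289 + (-25072*(-1/1939) + 24041*(-1/3926)))) = 23661/(√(37289 + (25072/1939 - 24041/3926))) = 23661/(√(37289 + 51817173/7612514)) = 23661/(√(283914851719/7612514)) = 23661/((√2161305783518811566/7612514)) = 23661*(√2161305783518811566/283914851719) = 23661*√2161305783518811566/283914851719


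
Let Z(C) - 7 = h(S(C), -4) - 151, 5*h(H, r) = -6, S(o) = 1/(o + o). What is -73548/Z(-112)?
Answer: 61290/121 ≈ 506.53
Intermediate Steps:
S(o) = 1/(2*o)
h(H, r) = -6/5 (h(H, r) = (⅕)*(-6) = -6/5)
Z(C) = -726/5 (Z(C) = 7 + (-6/5 - 151) = 7 - 761/5 = -726/5)
-73548/Z(-112) = -73548/(-726/5) = -73548*(-5/726) = 61290/121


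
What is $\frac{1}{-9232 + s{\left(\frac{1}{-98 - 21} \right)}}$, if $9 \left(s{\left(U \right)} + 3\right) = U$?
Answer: $- \frac{1071}{9890686} \approx -0.00010828$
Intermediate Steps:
$s{\left(U \right)} = -3 + \frac{U}{9}$
$\frac{1}{-9232 + s{\left(\frac{1}{-98 - 21} \right)}} = \frac{1}{-9232 - \left(3 - \frac{1}{9 \left(-98 - 21\right)}\right)} = \frac{1}{-9232 - \left(3 - \frac{1}{9 \left(-119\right)}\right)} = \frac{1}{-9232 + \left(-3 + \frac{1}{9} \left(- \frac{1}{119}\right)\right)} = \frac{1}{-9232 - \frac{3214}{1071}} = \frac{1}{- \frac{9890686}{1071}} = - \frac{1071}{9890686}$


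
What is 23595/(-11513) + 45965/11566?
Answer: 256295275/133159358 ≈ 1.9247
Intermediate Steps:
23595/(-11513) + 45965/11566 = 23595*(-1/11513) + 45965*(1/11566) = -23595/11513 + 45965/11566 = 256295275/133159358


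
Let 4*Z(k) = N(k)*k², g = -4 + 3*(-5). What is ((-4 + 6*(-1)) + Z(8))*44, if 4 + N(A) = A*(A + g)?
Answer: -65208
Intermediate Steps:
g = -19 (g = -4 - 15 = -19)
N(A) = -4 + A*(-19 + A) (N(A) = -4 + A*(A - 19) = -4 + A*(-19 + A))
Z(k) = k²*(-4 + k² - 19*k)/4 (Z(k) = ((-4 + k² - 19*k)*k²)/4 = (k²*(-4 + k² - 19*k))/4 = k²*(-4 + k² - 19*k)/4)
((-4 + 6*(-1)) + Z(8))*44 = ((-4 + 6*(-1)) + (¼)*8²*(-4 + 8² - 19*8))*44 = ((-4 - 6) + (¼)*64*(-4 + 64 - 152))*44 = (-10 + (¼)*64*(-92))*44 = (-10 - 1472)*44 = -1482*44 = -65208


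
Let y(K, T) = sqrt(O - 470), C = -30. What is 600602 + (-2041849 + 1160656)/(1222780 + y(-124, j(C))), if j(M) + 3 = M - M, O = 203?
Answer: 898013584634080994/1495190928667 + 881193*I*sqrt(267)/1495190928667 ≈ 6.006e+5 + 9.6301e-6*I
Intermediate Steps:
j(M) = -3 (j(M) = -3 + (M - M) = -3 + 0 = -3)
y(K, T) = I*sqrt(267) (y(K, T) = sqrt(203 - 470) = sqrt(-267) = I*sqrt(267))
600602 + (-2041849 + 1160656)/(1222780 + y(-124, j(C))) = 600602 + (-2041849 + 1160656)/(1222780 + I*sqrt(267)) = 600602 - 881193/(1222780 + I*sqrt(267))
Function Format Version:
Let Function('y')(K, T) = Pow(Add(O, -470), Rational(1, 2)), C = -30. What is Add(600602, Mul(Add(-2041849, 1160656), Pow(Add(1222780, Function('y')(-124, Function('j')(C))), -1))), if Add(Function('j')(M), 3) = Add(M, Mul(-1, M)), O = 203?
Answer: Add(Rational(898013584634080994, 1495190928667), Mul(Rational(881193, 1495190928667), I, Pow(267, Rational(1, 2)))) ≈ Add(6.0060e+5, Mul(9.6301e-6, I))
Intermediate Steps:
Function('j')(M) = -3 (Function('j')(M) = Add(-3, Add(M, Mul(-1, M))) = Add(-3, 0) = -3)
Function('y')(K, T) = Mul(I, Pow(267, Rational(1, 2))) (Function('y')(K, T) = Pow(Add(203, -470), Rational(1, 2)) = Pow(-267, Rational(1, 2)) = Mul(I, Pow(267, Rational(1, 2))))
Add(600602, Mul(Add(-2041849, 1160656), Pow(Add(1222780, Function('y')(-124, Function('j')(C))), -1))) = Add(600602, Mul(Add(-2041849, 1160656), Pow(Add(1222780, Mul(I, Pow(267, Rational(1, 2)))), -1))) = Add(600602, Mul(-881193, Pow(Add(1222780, Mul(I, Pow(267, Rational(1, 2)))), -1)))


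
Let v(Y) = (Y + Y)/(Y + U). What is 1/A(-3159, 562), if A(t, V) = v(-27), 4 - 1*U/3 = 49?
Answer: 3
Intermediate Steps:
U = -135 (U = 12 - 3*49 = 12 - 147 = -135)
v(Y) = 2*Y/(-135 + Y) (v(Y) = (Y + Y)/(Y - 135) = (2*Y)/(-135 + Y) = 2*Y/(-135 + Y))
A(t, V) = ⅓ (A(t, V) = 2*(-27)/(-135 - 27) = 2*(-27)/(-162) = 2*(-27)*(-1/162) = ⅓)
1/A(-3159, 562) = 1/(⅓) = 3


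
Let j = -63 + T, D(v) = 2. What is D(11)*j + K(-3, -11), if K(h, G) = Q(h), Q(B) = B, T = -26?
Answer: -181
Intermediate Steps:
j = -89 (j = -63 - 26 = -89)
K(h, G) = h
D(11)*j + K(-3, -11) = 2*(-89) - 3 = -178 - 3 = -181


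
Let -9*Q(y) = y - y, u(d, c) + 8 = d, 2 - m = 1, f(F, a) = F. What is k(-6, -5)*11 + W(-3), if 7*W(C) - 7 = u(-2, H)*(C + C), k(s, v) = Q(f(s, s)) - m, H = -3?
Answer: -10/7 ≈ -1.4286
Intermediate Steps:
m = 1 (m = 2 - 1*1 = 2 - 1 = 1)
u(d, c) = -8 + d
Q(y) = 0 (Q(y) = -(y - y)/9 = -1/9*0 = 0)
k(s, v) = -1 (k(s, v) = 0 - 1*1 = 0 - 1 = -1)
W(C) = 1 - 20*C/7 (W(C) = 1 + ((-8 - 2)*(C + C))/7 = 1 + (-20*C)/7 = 1 - 20*C/7)
k(-6, -5)*11 + W(-3) = -1*11 + (1 - 20/7*(-3)) = -11 + (1 + 60/7) = -11 + 67/7 = -10/7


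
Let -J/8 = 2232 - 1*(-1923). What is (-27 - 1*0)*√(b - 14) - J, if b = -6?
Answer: 33240 - 54*I*√5 ≈ 33240.0 - 120.75*I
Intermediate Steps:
J = -33240 (J = -8*(2232 - 1*(-1923)) = -8*(2232 + 1923) = -8*4155 = -33240)
(-27 - 1*0)*√(b - 14) - J = (-27 - 1*0)*√(-6 - 14) - 1*(-33240) = (-27 + 0)*√(-20) + 33240 = -54*I*√5 + 33240 = 33240 - 54*I*√5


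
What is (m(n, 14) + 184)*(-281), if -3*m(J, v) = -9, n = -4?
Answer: -52547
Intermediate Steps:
m(J, v) = 3 (m(J, v) = -⅓*(-9) = 3)
(m(n, 14) + 184)*(-281) = (3 + 184)*(-281) = 187*(-281) = -52547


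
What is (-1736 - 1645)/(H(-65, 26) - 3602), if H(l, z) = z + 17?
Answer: 3381/3559 ≈ 0.94999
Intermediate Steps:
H(l, z) = 17 + z
(-1736 - 1645)/(H(-65, 26) - 3602) = (-1736 - 1645)/((17 + 26) - 3602) = -3381/(43 - 3602) = -3381/(-3559) = -3381*(-1/3559) = 3381/3559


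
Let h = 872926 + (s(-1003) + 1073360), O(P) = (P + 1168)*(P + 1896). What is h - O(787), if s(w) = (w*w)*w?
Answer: -1012326006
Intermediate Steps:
s(w) = w³ (s(w) = w²*w = w³)
O(P) = (1168 + P)*(1896 + P)
h = -1007080741 (h = 872926 + ((-1003)³ + 1073360) = 872926 + (-1009027027 + 1073360) = 872926 - 1007953667 = -1007080741)
h - O(787) = -1007080741 - (2214528 + 787² + 3064*787) = -1007080741 - (2214528 + 619369 + 2411368) = -1007080741 - 1*5245265 = -1007080741 - 5245265 = -1012326006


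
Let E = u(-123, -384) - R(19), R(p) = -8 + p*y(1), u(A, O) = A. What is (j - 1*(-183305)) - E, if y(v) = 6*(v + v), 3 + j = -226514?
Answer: -42869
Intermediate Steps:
j = -226517 (j = -3 - 226514 = -226517)
y(v) = 12*v (y(v) = 6*(2*v) = 12*v)
R(p) = -8 + 12*p (R(p) = -8 + p*(12*1) = -8 + p*12 = -8 + 12*p)
E = -343 (E = -123 - (-8 + 12*19) = -123 - (-8 + 228) = -123 - 1*220 = -123 - 220 = -343)
(j - 1*(-183305)) - E = (-226517 - 1*(-183305)) - 1*(-343) = (-226517 + 183305) + 343 = -43212 + 343 = -42869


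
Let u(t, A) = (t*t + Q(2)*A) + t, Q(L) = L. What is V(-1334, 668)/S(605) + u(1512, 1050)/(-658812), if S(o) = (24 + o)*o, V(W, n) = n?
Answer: -942548821/271328585 ≈ -3.4738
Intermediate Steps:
u(t, A) = t + t² + 2*A (u(t, A) = (t*t + 2*A) + t = (t² + 2*A) + t = t + t² + 2*A)
S(o) = o*(24 + o)
V(-1334, 668)/S(605) + u(1512, 1050)/(-658812) = 668/((605*(24 + 605))) + (1512 + 1512² + 2*1050)/(-658812) = 668/((605*629)) + (1512 + 2286144 + 2100)*(-1/658812) = 668/380545 + 2289756*(-1/658812) = 668*(1/380545) - 27259/7843 = 668/380545 - 27259/7843 = -942548821/271328585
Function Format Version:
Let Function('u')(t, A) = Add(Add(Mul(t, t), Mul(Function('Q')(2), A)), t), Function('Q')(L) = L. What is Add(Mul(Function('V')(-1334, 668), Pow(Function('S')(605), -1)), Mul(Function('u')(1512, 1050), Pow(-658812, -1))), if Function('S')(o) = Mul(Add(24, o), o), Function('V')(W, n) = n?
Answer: Rational(-942548821, 271328585) ≈ -3.4738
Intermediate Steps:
Function('u')(t, A) = Add(t, Pow(t, 2), Mul(2, A)) (Function('u')(t, A) = Add(Add(Mul(t, t), Mul(2, A)), t) = Add(Add(Pow(t, 2), Mul(2, A)), t) = Add(t, Pow(t, 2), Mul(2, A)))
Function('S')(o) = Mul(o, Add(24, o))
Add(Mul(Function('V')(-1334, 668), Pow(Function('S')(605), -1)), Mul(Function('u')(1512, 1050), Pow(-658812, -1))) = Add(Mul(668, Pow(Mul(605, Add(24, 605)), -1)), Mul(Add(1512, Pow(1512, 2), Mul(2, 1050)), Pow(-658812, -1))) = Add(Mul(668, Pow(Mul(605, 629), -1)), Mul(Add(1512, 2286144, 2100), Rational(-1, 658812))) = Add(Mul(668, Pow(380545, -1)), Mul(2289756, Rational(-1, 658812))) = Add(Mul(668, Rational(1, 380545)), Rational(-27259, 7843)) = Add(Rational(668, 380545), Rational(-27259, 7843)) = Rational(-942548821, 271328585)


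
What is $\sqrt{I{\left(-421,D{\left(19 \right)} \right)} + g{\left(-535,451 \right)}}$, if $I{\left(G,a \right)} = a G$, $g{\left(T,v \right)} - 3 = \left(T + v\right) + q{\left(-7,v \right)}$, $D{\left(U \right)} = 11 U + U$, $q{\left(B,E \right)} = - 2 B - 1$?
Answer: $2 i \sqrt{24014} \approx 309.93 i$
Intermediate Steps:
$q{\left(B,E \right)} = -1 - 2 B$
$D{\left(U \right)} = 12 U$
$g{\left(T,v \right)} = 16 + T + v$ ($g{\left(T,v \right)} = 3 - \left(-13 - T - v\right) = 3 + \left(\left(T + v\right) + \left(-1 + 14\right)\right) = 3 + \left(\left(T + v\right) + 13\right) = 3 + \left(13 + T + v\right) = 16 + T + v$)
$I{\left(G,a \right)} = G a$
$\sqrt{I{\left(-421,D{\left(19 \right)} \right)} + g{\left(-535,451 \right)}} = \sqrt{- 421 \cdot 12 \cdot 19 + \left(16 - 535 + 451\right)} = \sqrt{\left(-421\right) 228 - 68} = \sqrt{-95988 - 68} = \sqrt{-96056} = 2 i \sqrt{24014}$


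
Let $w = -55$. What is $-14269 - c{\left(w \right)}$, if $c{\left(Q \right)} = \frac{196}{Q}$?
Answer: $- \frac{784599}{55} \approx -14265.0$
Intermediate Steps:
$-14269 - c{\left(w \right)} = -14269 - \frac{196}{-55} = -14269 - 196 \left(- \frac{1}{55}\right) = -14269 - - \frac{196}{55} = -14269 + \frac{196}{55} = - \frac{784599}{55}$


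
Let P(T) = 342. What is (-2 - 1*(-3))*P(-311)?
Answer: 342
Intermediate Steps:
(-2 - 1*(-3))*P(-311) = (-2 - 1*(-3))*342 = (-2 + 3)*342 = 1*342 = 342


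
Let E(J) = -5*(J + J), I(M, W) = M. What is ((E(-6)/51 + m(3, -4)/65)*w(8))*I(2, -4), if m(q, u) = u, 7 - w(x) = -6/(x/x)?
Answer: 2464/85 ≈ 28.988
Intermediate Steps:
w(x) = 13 (w(x) = 7 - (-6)/(x/x) = 7 - (-6)/1 = 7 - (-6) = 7 - 1*(-6) = 7 + 6 = 13)
E(J) = -10*J
((E(-6)/51 + m(3, -4)/65)*w(8))*I(2, -4) = ((-10*(-6)/51 - 4/65)*13)*2 = ((60*(1/51) - 4*1/65)*13)*2 = ((20/17 - 4/65)*13)*2 = ((1232/1105)*13)*2 = (1232/85)*2 = 2464/85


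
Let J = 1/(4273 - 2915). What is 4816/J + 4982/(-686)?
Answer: 2243261413/343 ≈ 6.5401e+6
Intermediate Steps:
J = 1/1358 ≈ 0.00073638
4816/J + 4982/(-686) = 4816/(1/1358) + 4982/(-686) = 4816*1358 + 4982*(-1/686) = 6540128 - 2491/343 = 2243261413/343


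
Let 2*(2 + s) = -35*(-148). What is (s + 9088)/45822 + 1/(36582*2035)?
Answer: 20695535951/81218807670 ≈ 0.25481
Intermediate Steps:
s = 2588 (s = -2 + (-35*(-148))/2 = -2 + (½)*5180 = -2 + 2590 = 2588)
(s + 9088)/45822 + 1/(36582*2035) = (2588 + 9088)/45822 + 1/(36582*2035) = 11676*(1/45822) + (1/36582)*(1/2035) = 278/1091 + 1/74444370 = 20695535951/81218807670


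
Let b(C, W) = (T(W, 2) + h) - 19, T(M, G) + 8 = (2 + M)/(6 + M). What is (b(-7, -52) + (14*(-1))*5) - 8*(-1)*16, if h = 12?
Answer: 1014/23 ≈ 44.087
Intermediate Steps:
T(M, G) = -8 + (2 + M)/(6 + M)
b(C, W) = -7 + (-46 - 7*W)/(6 + W) (b(C, W) = ((-46 - 7*W)/(6 + W) + 12) - 19 = (12 + (-46 - 7*W)/(6 + W)) - 19 = -7 + (-46 - 7*W)/(6 + W))
(b(-7, -52) + (14*(-1))*5) - 8*(-1)*16 = (2*(-44 - 7*(-52))/(6 - 52) + (14*(-1))*5) - 8*(-1)*16 = (2*(-44 + 364)/(-46) - 14*5) + 8*16 = (2*(-1/46)*320 - 70) + 128 = (-320/23 - 70) + 128 = -1930/23 + 128 = 1014/23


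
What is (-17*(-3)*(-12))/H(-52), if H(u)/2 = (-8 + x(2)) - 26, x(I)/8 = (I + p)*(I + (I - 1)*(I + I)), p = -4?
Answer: 153/65 ≈ 2.3538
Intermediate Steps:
x(I) = 8*(-4 + I)*(I + 2*I*(-1 + I)) (x(I) = 8*((I - 4)*(I + (I - 1)*(I + I))) = 8*((-4 + I)*(I + (-1 + I)*(2*I))) = 8*((-4 + I)*(I + 2*I*(-1 + I))) = 8*(-4 + I)*(I + 2*I*(-1 + I)))
H(u) = -260 (H(u) = 2*((-8 + 8*2*(4 - 9*2 + 2*2²)) - 26) = 2*((-8 + 8*2*(4 - 18 + 2*4)) - 26) = 2*((-8 + 8*2*(4 - 18 + 8)) - 26) = 2*((-8 + 8*2*(-6)) - 26) = 2*((-8 - 96) - 26) = 2*(-104 - 26) = 2*(-130) = -260)
(-17*(-3)*(-12))/H(-52) = (-17*(-3)*(-12))/(-260) = (51*(-12))*(-1/260) = -612*(-1/260) = 153/65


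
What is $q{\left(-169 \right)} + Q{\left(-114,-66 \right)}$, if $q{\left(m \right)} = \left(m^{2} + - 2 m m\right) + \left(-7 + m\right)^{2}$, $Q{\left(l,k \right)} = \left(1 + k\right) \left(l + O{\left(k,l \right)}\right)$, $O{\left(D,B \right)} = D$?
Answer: $14115$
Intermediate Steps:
$Q{\left(l,k \right)} = \left(1 + k\right) \left(k + l\right)$ ($Q{\left(l,k \right)} = \left(1 + k\right) \left(l + k\right) = \left(1 + k\right) \left(k + l\right)$)
$q{\left(m \right)} = \left(-7 + m\right)^{2} - m^{2}$ ($q{\left(m \right)} = \left(m^{2} - 2 m^{2}\right) + \left(-7 + m\right)^{2} = - m^{2} + \left(-7 + m\right)^{2} = \left(-7 + m\right)^{2} - m^{2}$)
$q{\left(-169 \right)} + Q{\left(-114,-66 \right)} = \left(49 - -2366\right) - \left(-7344 - 4356\right) = \left(49 + 2366\right) + \left(-66 - 114 + 4356 + 7524\right) = 2415 + 11700 = 14115$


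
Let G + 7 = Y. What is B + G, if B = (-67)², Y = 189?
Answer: 4671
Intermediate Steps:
B = 4489
G = 182 (G = -7 + 189 = 182)
B + G = 4489 + 182 = 4671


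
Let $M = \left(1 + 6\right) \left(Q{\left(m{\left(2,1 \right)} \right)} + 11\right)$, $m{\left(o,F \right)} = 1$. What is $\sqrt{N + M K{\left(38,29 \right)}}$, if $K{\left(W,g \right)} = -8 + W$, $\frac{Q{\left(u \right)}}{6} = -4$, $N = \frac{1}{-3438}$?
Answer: $\frac{i \sqrt{3585353062}}{1146} \approx 52.249 i$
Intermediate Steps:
$N = - \frac{1}{3438} \approx -0.00029087$
$Q{\left(u \right)} = -24$ ($Q{\left(u \right)} = 6 \left(-4\right) = -24$)
$M = -91$ ($M = \left(1 + 6\right) \left(-24 + 11\right) = 7 \left(-13\right) = -91$)
$\sqrt{N + M K{\left(38,29 \right)}} = \sqrt{- \frac{1}{3438} - 91 \left(-8 + 38\right)} = \sqrt{- \frac{1}{3438} - 2730} = \sqrt{- \frac{9385741}{3438}} = \frac{i \sqrt{3585353062}}{1146}$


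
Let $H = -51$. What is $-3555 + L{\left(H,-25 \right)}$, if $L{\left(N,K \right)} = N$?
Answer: $-3606$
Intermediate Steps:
$-3555 + L{\left(H,-25 \right)} = -3555 - 51 = -3606$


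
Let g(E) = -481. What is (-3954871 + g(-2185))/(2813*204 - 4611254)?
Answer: 1977676/2018701 ≈ 0.97968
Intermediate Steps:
(-3954871 + g(-2185))/(2813*204 - 4611254) = (-3954871 - 481)/(2813*204 - 4611254) = -3955352/(573852 - 4611254) = -3955352/(-4037402) = -3955352*(-1/4037402) = 1977676/2018701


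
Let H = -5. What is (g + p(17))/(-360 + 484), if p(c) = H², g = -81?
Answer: -14/31 ≈ -0.45161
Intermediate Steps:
p(c) = 25 (p(c) = (-5)² = 25)
(g + p(17))/(-360 + 484) = (-81 + 25)/(-360 + 484) = -56/124 = -56*1/124 = -14/31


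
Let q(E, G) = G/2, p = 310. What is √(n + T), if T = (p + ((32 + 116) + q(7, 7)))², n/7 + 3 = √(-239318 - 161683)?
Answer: √(851845 + 28*I*√401001)/2 ≈ 461.5 + 4.8025*I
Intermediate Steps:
q(E, G) = G/2 (q(E, G) = G*(½) = G/2)
n = -21 + 7*I*√401001 (n = -21 + 7*√(-239318 - 161683) = -21 + 7*√(-401001) = -21 + 7*(I*√401001) = -21 + 7*I*√401001 ≈ -21.0 + 4432.7*I)
T = 851929/4 (T = (310 + ((32 + 116) + (½)*7))² = (310 + (148 + 7/2))² = (310 + 303/2)² = (923/2)² = 851929/4 ≈ 2.1298e+5)
√(n + T) = √((-21 + 7*I*√401001) + 851929/4) = √(851845/4 + 7*I*√401001)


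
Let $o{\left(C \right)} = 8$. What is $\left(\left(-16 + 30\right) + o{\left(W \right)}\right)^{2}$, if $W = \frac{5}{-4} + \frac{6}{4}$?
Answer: $484$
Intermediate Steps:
$W = \frac{1}{4}$ ($W = 5 \left(- \frac{1}{4}\right) + 6 \cdot \frac{1}{4} = - \frac{5}{4} + \frac{3}{2} = \frac{1}{4} \approx 0.25$)
$\left(\left(-16 + 30\right) + o{\left(W \right)}\right)^{2} = \left(\left(-16 + 30\right) + 8\right)^{2} = \left(14 + 8\right)^{2} = 22^{2} = 484$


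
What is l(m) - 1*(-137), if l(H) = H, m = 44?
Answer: 181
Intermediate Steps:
l(m) - 1*(-137) = 44 - 1*(-137) = 44 + 137 = 181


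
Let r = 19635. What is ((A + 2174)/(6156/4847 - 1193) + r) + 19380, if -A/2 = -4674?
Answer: 225307082591/5776315 ≈ 39005.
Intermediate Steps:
A = 9348 (A = -2*(-4674) = 9348)
((A + 2174)/(6156/4847 - 1193) + r) + 19380 = ((9348 + 2174)/(6156/4847 - 1193) + 19635) + 19380 = (11522/(6156*(1/4847) - 1193) + 19635) + 19380 = (11522/(6156/4847 - 1193) + 19635) + 19380 = (11522/(-5776315/4847) + 19635) + 19380 = (11522*(-4847/5776315) + 19635) + 19380 = (-55847134/5776315 + 19635) + 19380 = 113362097891/5776315 + 19380 = 225307082591/5776315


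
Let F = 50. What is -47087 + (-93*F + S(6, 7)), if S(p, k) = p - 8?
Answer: -51739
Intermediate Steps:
S(p, k) = -8 + p
-47087 + (-93*F + S(6, 7)) = -47087 + (-93*50 + (-8 + 6)) = -47087 + (-4650 - 2) = -47087 - 4652 = -51739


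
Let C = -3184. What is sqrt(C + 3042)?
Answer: I*sqrt(142) ≈ 11.916*I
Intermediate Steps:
sqrt(C + 3042) = sqrt(-3184 + 3042) = sqrt(-142) = I*sqrt(142)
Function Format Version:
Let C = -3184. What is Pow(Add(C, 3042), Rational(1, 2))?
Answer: Mul(I, Pow(142, Rational(1, 2))) ≈ Mul(11.916, I)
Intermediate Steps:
Pow(Add(C, 3042), Rational(1, 2)) = Pow(Add(-3184, 3042), Rational(1, 2)) = Pow(-142, Rational(1, 2)) = Mul(I, Pow(142, Rational(1, 2)))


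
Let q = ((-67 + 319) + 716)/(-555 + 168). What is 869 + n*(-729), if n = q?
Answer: 115775/43 ≈ 2692.4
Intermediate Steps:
q = -968/387 (q = (252 + 716)/(-387) = 968*(-1/387) = -968/387 ≈ -2.5013)
n = -968/387 ≈ -2.5013
869 + n*(-729) = 869 - 968/387*(-729) = 869 + 78408/43 = 115775/43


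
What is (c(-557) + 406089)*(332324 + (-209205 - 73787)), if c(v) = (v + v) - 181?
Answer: 19969297608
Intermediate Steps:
c(v) = -181 + 2*v (c(v) = 2*v - 181 = -181 + 2*v)
(c(-557) + 406089)*(332324 + (-209205 - 73787)) = ((-181 + 2*(-557)) + 406089)*(332324 + (-209205 - 73787)) = ((-181 - 1114) + 406089)*(332324 - 282992) = (-1295 + 406089)*49332 = 404794*49332 = 19969297608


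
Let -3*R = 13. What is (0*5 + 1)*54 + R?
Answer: 149/3 ≈ 49.667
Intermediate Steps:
R = -13/3 (R = -1/3*13 = -13/3 ≈ -4.3333)
(0*5 + 1)*54 + R = (0*5 + 1)*54 - 13/3 = (0 + 1)*54 - 13/3 = 1*54 - 13/3 = 54 - 13/3 = 149/3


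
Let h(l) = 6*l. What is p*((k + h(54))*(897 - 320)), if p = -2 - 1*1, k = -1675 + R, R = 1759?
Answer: -706248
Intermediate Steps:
k = 84 (k = -1675 + 1759 = 84)
p = -3 (p = -2 - 1 = -3)
p*((k + h(54))*(897 - 320)) = -3*(84 + 6*54)*(897 - 320) = -3*(84 + 324)*577 = -1224*577 = -3*235416 = -706248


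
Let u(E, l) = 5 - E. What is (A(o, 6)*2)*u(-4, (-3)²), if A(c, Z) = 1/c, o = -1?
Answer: -18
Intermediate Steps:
(A(o, 6)*2)*u(-4, (-3)²) = (2/(-1))*(5 - 1*(-4)) = (-1*2)*(5 + 4) = -2*9 = -18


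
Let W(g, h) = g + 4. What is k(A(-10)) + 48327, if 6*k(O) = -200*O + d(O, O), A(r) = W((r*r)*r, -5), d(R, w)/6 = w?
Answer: 80531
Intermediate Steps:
d(R, w) = 6*w
W(g, h) = 4 + g
A(r) = 4 + r³ (A(r) = 4 + (r*r)*r = 4 + r²*r = 4 + r³)
k(O) = -97*O/3 (k(O) = (-200*O + 6*O)/6 = (-194*O)/6 = -97*O/3)
k(A(-10)) + 48327 = -97*(4 + (-10)³)/3 + 48327 = -97*(4 - 1000)/3 + 48327 = -97/3*(-996) + 48327 = 32204 + 48327 = 80531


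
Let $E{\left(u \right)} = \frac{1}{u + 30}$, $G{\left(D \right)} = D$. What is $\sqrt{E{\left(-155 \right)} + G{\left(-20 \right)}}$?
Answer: $\frac{i \sqrt{12505}}{25} \approx 4.473 i$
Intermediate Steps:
$E{\left(u \right)} = \frac{1}{30 + u}$
$\sqrt{E{\left(-155 \right)} + G{\left(-20 \right)}} = \sqrt{\frac{1}{30 - 155} - 20} = \sqrt{\frac{1}{-125} - 20} = \sqrt{- \frac{1}{125} - 20} = \sqrt{- \frac{2501}{125}} = \frac{i \sqrt{12505}}{25}$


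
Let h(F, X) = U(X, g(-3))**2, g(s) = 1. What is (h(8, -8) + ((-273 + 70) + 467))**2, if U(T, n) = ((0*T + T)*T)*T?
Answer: 68857958464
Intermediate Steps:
U(T, n) = T**3 (U(T, n) = ((0 + T)*T)*T = (T*T)*T = T**2*T = T**3)
h(F, X) = X**6 (h(F, X) = (X**3)**2 = X**6)
(h(8, -8) + ((-273 + 70) + 467))**2 = ((-8)**6 + ((-273 + 70) + 467))**2 = (262144 + (-203 + 467))**2 = (262144 + 264)**2 = 262408**2 = 68857958464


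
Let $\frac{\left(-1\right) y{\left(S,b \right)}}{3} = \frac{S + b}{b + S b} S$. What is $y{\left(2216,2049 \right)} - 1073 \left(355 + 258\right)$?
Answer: $- \frac{995980222279}{1514211} \approx -6.5776 \cdot 10^{5}$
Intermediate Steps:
$y{\left(S,b \right)} = - \frac{3 S \left(S + b\right)}{b + S b}$ ($y{\left(S,b \right)} = - 3 \frac{S + b}{b + S b} S = - 3 \frac{S \left(S + b\right)}{b + S b} = - \frac{3 S \left(S + b\right)}{b + S b}$)
$y{\left(2216,2049 \right)} - 1073 \left(355 + 258\right) = \left(-3\right) 2216 \cdot \frac{1}{2049} \frac{1}{1 + 2216} \left(2216 + 2049\right) - 1073 \left(355 + 258\right) = \left(-3\right) 2216 \cdot \frac{1}{2049} \cdot \frac{1}{2217} \cdot 4265 - 1073 \cdot 613 = \left(-3\right) 2216 \cdot \frac{1}{2049} \cdot \frac{1}{2217} \cdot 4265 - 657749 = - \frac{9451240}{1514211} - 657749 = - \frac{995980222279}{1514211}$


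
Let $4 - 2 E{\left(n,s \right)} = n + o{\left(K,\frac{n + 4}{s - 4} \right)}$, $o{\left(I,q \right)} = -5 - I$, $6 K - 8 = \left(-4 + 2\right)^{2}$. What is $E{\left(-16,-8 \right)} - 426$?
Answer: $- \frac{825}{2} \approx -412.5$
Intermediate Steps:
$K = 2$ ($K = \frac{4}{3} + \frac{\left(-4 + 2\right)^{2}}{6} = \frac{4}{3} + \frac{\left(-2\right)^{2}}{6} = \frac{4}{3} + \frac{1}{6} \cdot 4 = \frac{4}{3} + \frac{2}{3} = 2$)
$E{\left(n,s \right)} = \frac{11}{2} - \frac{n}{2}$ ($E{\left(n,s \right)} = 2 - \frac{n - 7}{2} = 2 - \frac{-7 + n}{2} = 2 - \left(- \frac{7}{2} + \frac{n}{2}\right) = \frac{11}{2} - \frac{n}{2}$)
$E{\left(-16,-8 \right)} - 426 = \left(\frac{11}{2} - -8\right) - 426 = \left(\frac{11}{2} + 8\right) - 426 = \frac{27}{2} - 426 = - \frac{825}{2}$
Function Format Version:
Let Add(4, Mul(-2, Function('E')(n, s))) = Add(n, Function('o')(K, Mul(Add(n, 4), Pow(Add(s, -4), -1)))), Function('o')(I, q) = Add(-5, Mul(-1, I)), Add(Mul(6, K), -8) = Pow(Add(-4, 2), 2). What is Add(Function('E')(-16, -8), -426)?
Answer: Rational(-825, 2) ≈ -412.50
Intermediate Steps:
K = 2 (K = Add(Rational(4, 3), Mul(Rational(1, 6), Pow(Add(-4, 2), 2))) = Add(Rational(4, 3), Mul(Rational(1, 6), Pow(-2, 2))) = Add(Rational(4, 3), Mul(Rational(1, 6), 4)) = Add(Rational(4, 3), Rational(2, 3)) = 2)
Function('E')(n, s) = Add(Rational(11, 2), Mul(Rational(-1, 2), n)) (Function('E')(n, s) = Add(2, Mul(Rational(-1, 2), Add(n, Add(-5, Mul(-1, 2))))) = Add(2, Mul(Rational(-1, 2), Add(n, Add(-5, -2)))) = Add(2, Mul(Rational(-1, 2), Add(n, -7))) = Add(2, Mul(Rational(-1, 2), Add(-7, n))) = Add(2, Add(Rational(7, 2), Mul(Rational(-1, 2), n))) = Add(Rational(11, 2), Mul(Rational(-1, 2), n)))
Add(Function('E')(-16, -8), -426) = Add(Add(Rational(11, 2), Mul(Rational(-1, 2), -16)), -426) = Add(Add(Rational(11, 2), 8), -426) = Add(Rational(27, 2), -426) = Rational(-825, 2)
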